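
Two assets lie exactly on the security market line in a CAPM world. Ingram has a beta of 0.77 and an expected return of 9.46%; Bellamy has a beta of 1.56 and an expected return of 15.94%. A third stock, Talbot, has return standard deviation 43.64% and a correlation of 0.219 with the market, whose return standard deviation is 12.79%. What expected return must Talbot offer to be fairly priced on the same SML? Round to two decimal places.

9.27%

MRP = (15.94% − 9.46%) / (1.56 − 0.77) = 8.2025%
R_f = 9.46% − 0.77 × 8.2025% = 3.1441%
β_Talbot = ρ·σ_i/σ_m = 0.219 × 43.64 / 12.79 = 0.7472
E(R_Talbot) = R_f + β × MRP = 3.1441% + 0.7472 × 8.2025% = 9.27%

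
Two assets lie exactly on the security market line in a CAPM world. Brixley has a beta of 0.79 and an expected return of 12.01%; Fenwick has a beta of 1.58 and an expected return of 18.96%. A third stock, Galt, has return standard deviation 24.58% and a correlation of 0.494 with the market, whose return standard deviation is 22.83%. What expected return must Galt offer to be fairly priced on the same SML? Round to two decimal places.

9.74%

MRP = (18.96% − 12.01%) / (1.58 − 0.79) = 8.7975%
R_f = 12.01% − 0.79 × 8.7975% = 5.0600%
β_Galt = ρ·σ_i/σ_m = 0.494 × 24.58 / 22.83 = 0.5319
E(R_Galt) = R_f + β × MRP = 5.0600% + 0.5319 × 8.7975% = 9.74%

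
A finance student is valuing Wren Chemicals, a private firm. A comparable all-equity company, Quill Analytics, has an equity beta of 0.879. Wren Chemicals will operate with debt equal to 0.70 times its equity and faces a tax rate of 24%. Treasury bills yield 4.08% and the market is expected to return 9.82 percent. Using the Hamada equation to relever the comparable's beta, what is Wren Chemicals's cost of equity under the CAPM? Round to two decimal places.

11.81%

β_L = β_U × [1 + (1 − t)(D/E)] = 0.879 × [1 + (1 − 0.24) × 0.70]
    = 0.879 × [1 + 0.76 × 0.70] = 0.879 × 1.5320 = 1.3466
MRP = 9.82% − 4.08% = 5.74%
E(R) = R_f + β_L × MRP = 4.08% + 1.3466 × 5.74% = 11.81%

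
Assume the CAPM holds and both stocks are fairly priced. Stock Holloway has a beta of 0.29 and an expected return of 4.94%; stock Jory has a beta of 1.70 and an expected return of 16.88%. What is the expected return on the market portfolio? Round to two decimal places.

10.95%

Both satisfy E(R) = R_f + β·MRP, so the slope of the SML is
MRP = (16.88% − 4.94%) / (1.70 − 0.29) = 11.94% / 1.41 = 8.4681%
R_f = E(R_Holloway) − β_Holloway·MRP = 4.94% − 0.29 × 8.4681% = 2.4843%
E(R_m) = R_f + MRP = 2.4843% + 8.4681% = 10.95%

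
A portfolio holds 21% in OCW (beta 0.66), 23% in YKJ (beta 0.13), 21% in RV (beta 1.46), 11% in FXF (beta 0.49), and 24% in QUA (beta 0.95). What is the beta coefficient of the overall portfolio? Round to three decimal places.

0.757

β_P = Σ w_i β_i = 0.21×0.66 + 0.23×0.13 + 0.21×1.46 + 0.11×0.49 + 0.24×0.95 = 0.7570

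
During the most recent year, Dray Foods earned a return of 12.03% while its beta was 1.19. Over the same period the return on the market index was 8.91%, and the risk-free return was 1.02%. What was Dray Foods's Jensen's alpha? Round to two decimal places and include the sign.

Market excess return = 8.91% − 1.02% = 7.89%
CAPM benchmark = R_f + β(R_m − R_f) = 1.02% + 1.19 × 7.89% = 10.4091%
α = actual − benchmark = 12.03% − 10.4091% = +1.62%

+1.62%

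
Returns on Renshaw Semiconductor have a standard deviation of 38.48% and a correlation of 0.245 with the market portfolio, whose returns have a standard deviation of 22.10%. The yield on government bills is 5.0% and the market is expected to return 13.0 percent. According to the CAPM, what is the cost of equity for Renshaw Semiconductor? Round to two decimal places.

8.41%

β = ρ × σ_i / σ_m = 0.245 × 38.48% / 22.10% = 0.4266
MRP = 13.0% − 5.0% = 8.00%
E(R) = 5.0% + 0.4266 × 8.0% = 8.41%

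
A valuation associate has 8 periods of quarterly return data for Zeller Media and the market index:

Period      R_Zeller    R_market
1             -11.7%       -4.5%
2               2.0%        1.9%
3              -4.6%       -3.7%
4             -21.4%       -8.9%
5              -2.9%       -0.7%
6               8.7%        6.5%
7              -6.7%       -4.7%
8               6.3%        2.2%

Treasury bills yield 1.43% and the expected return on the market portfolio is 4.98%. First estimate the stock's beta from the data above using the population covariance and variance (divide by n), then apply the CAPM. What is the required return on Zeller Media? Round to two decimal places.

8.22%

Mean R_i = (-11.7 + 2.0 − 4.6 − 21.4 − 2.9 + 8.7 − 6.7 + 6.3) / 8 = -3.7875%
Mean R_m = (-4.5 + 1.9 − 3.7 − 8.9 − 0.7 + 6.5 − 4.7 + 2.2) / 8 = -1.4875%
Σ(R_i − R̄_i)(R_m − R̄_m) = 322.7888  ⇒  Cov = 322.7888 / 8 = 40.3486
Σ(R_m − R̄_m)² = 168.7288  ⇒  Var(R_m) = 168.7288 / 8 = 21.0911
β = Cov / Var(R_m) = 40.3486 / 21.0911 = 1.9131
MRP = 4.98% − 1.43% = 3.55%
E(R) = R_f + β × MRP = 1.43% + 1.9131 × 3.55% = 8.22%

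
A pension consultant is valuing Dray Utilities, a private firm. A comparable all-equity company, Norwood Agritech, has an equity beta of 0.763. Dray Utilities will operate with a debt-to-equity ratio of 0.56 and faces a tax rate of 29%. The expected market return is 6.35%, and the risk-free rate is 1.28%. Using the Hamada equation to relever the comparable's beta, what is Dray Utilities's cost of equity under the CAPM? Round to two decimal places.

6.69%

β_L = β_U × [1 + (1 − t)(D/E)] = 0.763 × [1 + (1 − 0.29) × 0.56]
    = 0.763 × [1 + 0.71 × 0.56] = 0.763 × 1.3976 = 1.0664
MRP = 6.35% − 1.28% = 5.07%
E(R) = R_f + β_L × MRP = 1.28% + 1.0664 × 5.07% = 6.69%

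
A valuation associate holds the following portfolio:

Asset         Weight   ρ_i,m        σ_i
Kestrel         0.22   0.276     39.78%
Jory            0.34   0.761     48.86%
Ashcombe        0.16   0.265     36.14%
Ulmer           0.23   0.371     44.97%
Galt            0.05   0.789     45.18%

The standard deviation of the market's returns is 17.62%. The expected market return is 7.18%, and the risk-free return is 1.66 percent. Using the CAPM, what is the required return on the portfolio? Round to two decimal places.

8.62%

β_Kestrel = 0.276 × 39.78% / 17.62% = 0.6231
β_Jory = 0.761 × 48.86% / 17.62% = 2.1102
β_Ashcombe = 0.265 × 36.14% / 17.62% = 0.5435
β_Ulmer = 0.371 × 44.97% / 17.62% = 0.9469
β_Galt = 0.789 × 45.18% / 17.62% = 2.0231
β_P = Σ w_i β_i = 0.22×0.6231 + 0.34×2.1102 + 0.16×0.5435 + 0.23×0.9469 + 0.05×2.0231 = 1.2605
MRP = 7.18% − 1.66% = 5.52%
E(R_P) = R_f + β_P × MRP = 1.66% + 1.2605 × 5.52% = 8.62%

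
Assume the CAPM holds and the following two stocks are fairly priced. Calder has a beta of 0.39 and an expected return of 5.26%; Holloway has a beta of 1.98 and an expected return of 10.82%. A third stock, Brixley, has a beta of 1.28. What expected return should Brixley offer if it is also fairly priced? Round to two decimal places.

MRP (SML slope) = (10.82% − 5.26%) / (1.98 − 0.39) = 5.56% / 1.59 = 3.4969%
R_f (intercept) = 5.26% − 0.39 × 3.4969% = 3.8962%
E(R_Brixley) = R_f + β × MRP = 3.8962% + 1.28 × 3.4969% = 8.37%

8.37%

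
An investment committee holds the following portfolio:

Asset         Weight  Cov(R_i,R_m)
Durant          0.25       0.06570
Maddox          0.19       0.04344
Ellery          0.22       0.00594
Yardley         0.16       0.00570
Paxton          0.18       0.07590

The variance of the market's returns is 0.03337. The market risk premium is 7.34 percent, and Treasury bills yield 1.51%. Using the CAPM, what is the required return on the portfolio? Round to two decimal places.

β_Durant = 0.06570 / 0.03337 = 1.9688
β_Maddox = 0.04344 / 0.03337 = 1.3018
β_Ellery = 0.00594 / 0.03337 = 0.1780
β_Yardley = 0.00570 / 0.03337 = 0.1708
β_Paxton = 0.07590 / 0.03337 = 2.2745
β_P = Σ w_i β_i = 0.25×1.9688 + 0.19×1.3018 + 0.22×0.1780 + 0.16×0.1708 + 0.18×2.2745 = 1.2154
E(R_P) = R_f + β_P × MRP = 1.51% + 1.2154 × 7.34% = 10.43%

10.43%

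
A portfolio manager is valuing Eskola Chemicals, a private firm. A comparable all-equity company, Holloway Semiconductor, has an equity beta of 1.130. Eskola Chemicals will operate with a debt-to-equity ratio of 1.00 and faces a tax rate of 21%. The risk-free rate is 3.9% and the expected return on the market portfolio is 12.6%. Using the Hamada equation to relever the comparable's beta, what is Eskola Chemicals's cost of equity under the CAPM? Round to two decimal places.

21.50%

β_L = β_U × [1 + (1 − t)(D/E)] = 1.130 × [1 + (1 − 0.21) × 1.00]
    = 1.130 × [1 + 0.79 × 1.00] = 1.130 × 1.7900 = 2.0227
MRP = 12.6% − 3.9% = 8.70%
E(R) = R_f + β_L × MRP = 3.9% + 2.0227 × 8.7% = 21.50%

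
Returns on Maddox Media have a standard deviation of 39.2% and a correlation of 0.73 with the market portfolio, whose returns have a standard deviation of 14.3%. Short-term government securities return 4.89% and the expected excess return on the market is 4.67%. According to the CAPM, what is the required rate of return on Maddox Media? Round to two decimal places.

14.24%

β = ρ × σ_i / σ_m = 0.73 × 39.2% / 14.3% = 2.0011
E(R) = 4.89% + 2.0011 × 4.67% = 14.24%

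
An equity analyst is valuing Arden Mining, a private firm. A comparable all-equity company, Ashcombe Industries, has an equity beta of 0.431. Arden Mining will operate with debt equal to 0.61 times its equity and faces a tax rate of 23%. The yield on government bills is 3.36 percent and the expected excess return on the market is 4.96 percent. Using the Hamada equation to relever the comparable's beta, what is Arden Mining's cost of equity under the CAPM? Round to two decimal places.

6.50%

β_L = β_U × [1 + (1 − t)(D/E)] = 0.431 × [1 + (1 − 0.23) × 0.61]
    = 0.431 × [1 + 0.77 × 0.61] = 0.431 × 1.4697 = 0.6334
E(R) = R_f + β_L × MRP = 3.36% + 0.6334 × 4.96% = 6.50%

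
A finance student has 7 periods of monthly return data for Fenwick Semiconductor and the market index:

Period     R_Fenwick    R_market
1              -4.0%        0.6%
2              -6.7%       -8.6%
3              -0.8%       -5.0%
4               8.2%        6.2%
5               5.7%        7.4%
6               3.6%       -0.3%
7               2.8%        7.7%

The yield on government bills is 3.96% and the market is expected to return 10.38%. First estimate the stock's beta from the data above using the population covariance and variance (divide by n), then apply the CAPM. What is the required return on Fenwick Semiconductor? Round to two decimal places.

Mean R_i = (-4.0 − 6.7 − 0.8 + 8.2 + 5.7 + 3.6 + 2.8) / 7 = 1.2571%
Mean R_m = (0.6 − 8.6 − 5.0 + 6.2 + 7.4 − 0.3 + 7.7) / 7 = 1.1429%
Σ(R_i − R̄_i)(R_m − R̄_m) = 162.6629  ⇒  Cov = 162.6629 / 7 = 23.2376
Σ(R_m − R̄_m)² = 242.7571  ⇒  Var(R_m) = 242.7571 / 7 = 34.6796
β = Cov / Var(R_m) = 23.2376 / 34.6796 = 0.6701
MRP = 10.38% − 3.96% = 6.42%
E(R) = R_f + β × MRP = 3.96% + 0.6701 × 6.42% = 8.26%

8.26%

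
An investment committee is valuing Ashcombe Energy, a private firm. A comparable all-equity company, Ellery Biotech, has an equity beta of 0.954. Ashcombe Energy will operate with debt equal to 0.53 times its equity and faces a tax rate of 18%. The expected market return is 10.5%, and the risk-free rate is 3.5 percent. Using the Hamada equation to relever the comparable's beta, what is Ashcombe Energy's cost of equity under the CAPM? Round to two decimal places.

β_L = β_U × [1 + (1 − t)(D/E)] = 0.954 × [1 + (1 − 0.18) × 0.53]
    = 0.954 × [1 + 0.82 × 0.53] = 0.954 × 1.4346 = 1.3686
MRP = 10.5% − 3.5% = 7.00%
E(R) = R_f + β_L × MRP = 3.5% + 1.3686 × 7.0% = 13.08%

13.08%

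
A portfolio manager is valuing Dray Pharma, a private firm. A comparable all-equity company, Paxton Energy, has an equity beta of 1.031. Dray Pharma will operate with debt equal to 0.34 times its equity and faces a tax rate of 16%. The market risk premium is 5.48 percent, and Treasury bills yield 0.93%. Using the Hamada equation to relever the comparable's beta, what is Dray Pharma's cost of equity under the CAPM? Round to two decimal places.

β_L = β_U × [1 + (1 − t)(D/E)] = 1.031 × [1 + (1 − 0.16) × 0.34]
    = 1.031 × [1 + 0.84 × 0.34] = 1.031 × 1.2856 = 1.3255
E(R) = R_f + β_L × MRP = 0.93% + 1.3255 × 5.48% = 8.19%

8.19%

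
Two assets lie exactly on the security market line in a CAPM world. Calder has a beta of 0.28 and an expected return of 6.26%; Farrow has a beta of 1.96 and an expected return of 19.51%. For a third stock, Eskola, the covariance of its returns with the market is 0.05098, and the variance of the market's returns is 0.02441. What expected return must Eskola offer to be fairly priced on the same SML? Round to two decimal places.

20.52%

MRP = (19.51% − 6.26%) / (1.96 − 0.28) = 7.8869%
R_f = 6.26% − 0.28 × 7.8869% = 4.0517%
β_Eskola = Cov / Var(R_m) = 0.05098 / 0.02441 = 2.0885
E(R_Eskola) = R_f + β × MRP = 4.0517% + 2.0885 × 7.8869% = 20.52%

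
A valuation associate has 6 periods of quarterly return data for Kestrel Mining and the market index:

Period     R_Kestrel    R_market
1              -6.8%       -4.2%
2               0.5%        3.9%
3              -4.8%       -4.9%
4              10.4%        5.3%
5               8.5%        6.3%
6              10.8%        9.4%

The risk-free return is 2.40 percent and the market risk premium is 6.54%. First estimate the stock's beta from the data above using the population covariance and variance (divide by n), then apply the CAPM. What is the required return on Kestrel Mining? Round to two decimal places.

10.61%

Mean R_i = (-6.8 + 0.5 − 4.8 + 10.4 + 8.5 + 10.8) / 6 = 3.1000%
Mean R_m = (-4.2 + 3.9 − 4.9 + 5.3 + 6.3 + 9.4) / 6 = 2.6333%
Σ(R_i − R̄_i)(R_m − R̄_m) = 215.2400  ⇒  Cov = 215.2400 / 6 = 35.8733
Σ(R_m − R̄_m)² = 171.3933  ⇒  Var(R_m) = 171.3933 / 6 = 28.5656
β = Cov / Var(R_m) = 35.8733 / 28.5656 = 1.2558
E(R) = R_f + β × MRP = 2.40% + 1.2558 × 6.54% = 10.61%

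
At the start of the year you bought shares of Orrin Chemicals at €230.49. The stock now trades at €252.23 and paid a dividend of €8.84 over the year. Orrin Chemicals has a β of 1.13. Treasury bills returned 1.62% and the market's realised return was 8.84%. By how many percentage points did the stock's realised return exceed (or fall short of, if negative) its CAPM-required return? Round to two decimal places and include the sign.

Realised HPR = (P1 + D1 − P0) / P0 = (252.23 + 8.84 − 230.49) / 230.49 = 30.58 / 230.49 = 13.2674%
MRP = 8.84% − 1.62% = 7.22%
CAPM required = R_f + β·MRP = 1.62% + 1.13 × 7.22% = 9.7786%
α = realised − required = 13.2674% − 9.7786% = +3.49%

+3.49%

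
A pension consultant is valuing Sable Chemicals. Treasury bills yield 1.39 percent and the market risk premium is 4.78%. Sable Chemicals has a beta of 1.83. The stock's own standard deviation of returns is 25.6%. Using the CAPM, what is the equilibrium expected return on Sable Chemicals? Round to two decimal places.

E(R) = R_f + β × MRP = 1.39% + 1.83 × 4.78% = 10.14%

10.14%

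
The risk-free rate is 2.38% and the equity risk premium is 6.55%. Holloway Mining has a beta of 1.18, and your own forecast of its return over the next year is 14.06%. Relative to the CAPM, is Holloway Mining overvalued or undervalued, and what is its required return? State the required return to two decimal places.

Undervalued; required return 10.11%

Required return = R_f + β·MRP = 2.38% + 1.18 × 6.55% = 10.11%
Forecast 14.06% > required 10.11% → the stock plots above the SML → undervalued.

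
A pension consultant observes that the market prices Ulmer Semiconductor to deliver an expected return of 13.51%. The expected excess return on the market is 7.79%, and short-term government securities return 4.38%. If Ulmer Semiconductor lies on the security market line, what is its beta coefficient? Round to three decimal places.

1.172

β = (E(R) − R_f) / MRP = (13.51% − 4.38%) / 7.79% = 9.13% / 7.79% = 1.172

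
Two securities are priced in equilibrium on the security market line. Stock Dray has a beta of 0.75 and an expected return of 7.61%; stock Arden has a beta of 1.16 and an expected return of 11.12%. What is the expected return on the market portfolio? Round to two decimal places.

9.75%

Both satisfy E(R) = R_f + β·MRP, so the slope of the SML is
MRP = (11.12% − 7.61%) / (1.16 − 0.75) = 3.51% / 0.41 = 8.5610%
R_f = E(R_Dray) − β_Dray·MRP = 7.61% − 0.75 × 8.5610% = 1.1893%
E(R_m) = R_f + MRP = 1.1893% + 8.5610% = 9.75%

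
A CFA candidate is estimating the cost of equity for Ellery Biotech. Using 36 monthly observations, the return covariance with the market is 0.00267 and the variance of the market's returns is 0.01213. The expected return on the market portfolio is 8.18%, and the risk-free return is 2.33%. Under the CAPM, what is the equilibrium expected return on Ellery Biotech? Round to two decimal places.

3.62%

β = Cov(R_i, R_m) / Var(R_m) = 0.00267 / 0.01213 = 0.2201
MRP = 8.18% − 2.33% = 5.85%
E(R) = R_f + β × MRP = 2.33% + 0.2201 × 5.85% = 3.62%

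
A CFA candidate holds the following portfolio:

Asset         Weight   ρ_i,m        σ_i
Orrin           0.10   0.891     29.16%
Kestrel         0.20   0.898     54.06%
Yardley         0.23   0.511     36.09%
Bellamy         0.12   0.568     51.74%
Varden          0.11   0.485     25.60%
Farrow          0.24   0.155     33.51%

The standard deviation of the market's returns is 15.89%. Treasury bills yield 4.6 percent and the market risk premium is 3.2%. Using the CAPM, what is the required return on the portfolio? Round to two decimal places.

9.17%

β_Orrin = 0.891 × 29.16% / 15.89% = 1.6351
β_Kestrel = 0.898 × 54.06% / 15.89% = 3.0551
β_Yardley = 0.511 × 36.09% / 15.89% = 1.1606
β_Bellamy = 0.568 × 51.74% / 15.89% = 1.8495
β_Varden = 0.485 × 25.60% / 15.89% = 0.7814
β_Farrow = 0.155 × 33.51% / 15.89% = 0.3269
β_P = Σ w_i β_i = 0.10×1.6351 + 0.20×3.0551 + 0.23×1.1606 + 0.12×1.8495 + 0.11×0.7814 + 0.24×0.3269 = 1.4278
E(R_P) = R_f + β_P × MRP = 4.6% + 1.4278 × 3.2% = 9.17%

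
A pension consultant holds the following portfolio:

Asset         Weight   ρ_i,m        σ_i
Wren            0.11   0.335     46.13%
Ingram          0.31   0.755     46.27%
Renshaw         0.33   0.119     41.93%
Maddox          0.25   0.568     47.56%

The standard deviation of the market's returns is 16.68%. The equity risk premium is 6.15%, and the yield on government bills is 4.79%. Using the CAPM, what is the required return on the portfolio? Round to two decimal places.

12.51%

β_Wren = 0.335 × 46.13% / 16.68% = 0.9265
β_Ingram = 0.755 × 46.27% / 16.68% = 2.0944
β_Renshaw = 0.119 × 41.93% / 16.68% = 0.2991
β_Maddox = 0.568 × 47.56% / 16.68% = 1.6195
β_P = Σ w_i β_i = 0.11×0.9265 + 0.31×2.0944 + 0.33×0.2991 + 0.25×1.6195 = 1.2548
E(R_P) = R_f + β_P × MRP = 4.79% + 1.2548 × 6.15% = 12.51%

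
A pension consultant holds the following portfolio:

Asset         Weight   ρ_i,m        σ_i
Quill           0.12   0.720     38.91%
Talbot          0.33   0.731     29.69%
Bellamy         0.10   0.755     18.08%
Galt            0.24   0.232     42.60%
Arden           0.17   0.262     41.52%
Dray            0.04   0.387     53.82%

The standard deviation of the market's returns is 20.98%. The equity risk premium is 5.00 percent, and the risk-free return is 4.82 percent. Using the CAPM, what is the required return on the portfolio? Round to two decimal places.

8.86%

β_Quill = 0.720 × 38.91% / 20.98% = 1.3353
β_Talbot = 0.731 × 29.69% / 20.98% = 1.0345
β_Bellamy = 0.755 × 18.08% / 20.98% = 0.6506
β_Galt = 0.232 × 42.60% / 20.98% = 0.4711
β_Arden = 0.262 × 41.52% / 20.98% = 0.5185
β_Dray = 0.387 × 53.82% / 20.98% = 0.9928
β_P = Σ w_i β_i = 0.12×1.3353 + 0.33×1.0345 + 0.10×0.6506 + 0.24×0.4711 + 0.17×0.5185 + 0.04×0.9928 = 0.8076
E(R_P) = R_f + β_P × MRP = 4.82% + 0.8076 × 5.00% = 8.86%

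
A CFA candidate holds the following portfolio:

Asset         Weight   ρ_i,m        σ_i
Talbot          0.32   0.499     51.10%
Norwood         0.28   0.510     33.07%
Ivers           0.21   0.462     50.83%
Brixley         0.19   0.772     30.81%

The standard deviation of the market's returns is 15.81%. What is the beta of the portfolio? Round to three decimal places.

β_Talbot = 0.499 × 51.10% / 15.81% = 1.6128
β_Norwood = 0.510 × 33.07% / 15.81% = 1.0668
β_Ivers = 0.462 × 50.83% / 15.81% = 1.4854
β_Brixley = 0.772 × 30.81% / 15.81% = 1.5044
β_P = Σ w_i β_i = 0.32×1.6128 + 0.28×1.0668 + 0.21×1.4854 + 0.19×1.5044 = 1.4126

1.413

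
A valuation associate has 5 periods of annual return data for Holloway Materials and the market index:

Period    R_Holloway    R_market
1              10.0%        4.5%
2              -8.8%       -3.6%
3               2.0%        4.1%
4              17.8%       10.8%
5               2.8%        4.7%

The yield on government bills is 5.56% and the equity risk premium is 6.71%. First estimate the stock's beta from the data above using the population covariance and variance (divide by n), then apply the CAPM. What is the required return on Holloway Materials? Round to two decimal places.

17.91%

Mean R_i = (10.0 − 8.8 + 2.0 + 17.8 + 2.8) / 5 = 4.7600%
Mean R_m = (4.5 − 3.6 + 4.1 + 10.8 + 4.7) / 5 = 4.1000%
Σ(R_i − R̄_i)(R_m − R̄_m) = 192.7000  ⇒  Cov = 192.7000 / 5 = 38.5400
Σ(R_m − R̄_m)² = 104.7000  ⇒  Var(R_m) = 104.7000 / 5 = 20.9400
β = Cov / Var(R_m) = 38.5400 / 20.9400 = 1.8405
E(R) = R_f + β × MRP = 5.56% + 1.8405 × 6.71% = 17.91%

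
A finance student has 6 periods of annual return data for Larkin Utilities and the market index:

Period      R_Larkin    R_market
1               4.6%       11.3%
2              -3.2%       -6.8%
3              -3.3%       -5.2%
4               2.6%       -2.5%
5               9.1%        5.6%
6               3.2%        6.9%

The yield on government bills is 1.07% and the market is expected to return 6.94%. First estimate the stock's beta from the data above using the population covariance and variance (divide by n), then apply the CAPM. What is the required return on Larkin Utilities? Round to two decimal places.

4.04%

Mean R_i = (4.6 − 3.2 − 3.3 + 2.6 + 9.1 + 3.2) / 6 = 2.1667%
Mean R_m = (11.3 − 6.8 − 5.2 − 2.5 + 5.6 + 6.9) / 6 = 1.5500%
Σ(R_i − R̄_i)(R_m − R̄_m) = 137.2900  ⇒  Cov = 137.2900 / 6 = 22.8817
Σ(R_m − R̄_m)² = 271.7750  ⇒  Var(R_m) = 271.7750 / 6 = 45.2958
β = Cov / Var(R_m) = 22.8817 / 45.2958 = 0.5052
MRP = 6.94% − 1.07% = 5.87%
E(R) = R_f + β × MRP = 1.07% + 0.5052 × 5.87% = 4.04%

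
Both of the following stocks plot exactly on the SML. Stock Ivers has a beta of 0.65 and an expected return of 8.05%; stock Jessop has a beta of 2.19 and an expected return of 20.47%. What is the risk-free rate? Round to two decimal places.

Both satisfy E(R) = R_f + β·MRP, so the slope of the SML is
MRP = (20.47% − 8.05%) / (2.19 − 0.65) = 12.42% / 1.54 = 8.0649%
R_f = E(R_Ivers) − β_Ivers·MRP = 8.05% − 0.65 × 8.0649% = 2.8078%

2.81%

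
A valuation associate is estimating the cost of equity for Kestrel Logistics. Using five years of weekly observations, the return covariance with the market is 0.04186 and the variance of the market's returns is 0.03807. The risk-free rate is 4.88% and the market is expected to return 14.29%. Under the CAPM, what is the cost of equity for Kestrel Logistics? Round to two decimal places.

15.23%

β = Cov(R_i, R_m) / Var(R_m) = 0.04186 / 0.03807 = 1.0996
MRP = 14.29% − 4.88% = 9.41%
E(R) = R_f + β × MRP = 4.88% + 1.0996 × 9.41% = 15.23%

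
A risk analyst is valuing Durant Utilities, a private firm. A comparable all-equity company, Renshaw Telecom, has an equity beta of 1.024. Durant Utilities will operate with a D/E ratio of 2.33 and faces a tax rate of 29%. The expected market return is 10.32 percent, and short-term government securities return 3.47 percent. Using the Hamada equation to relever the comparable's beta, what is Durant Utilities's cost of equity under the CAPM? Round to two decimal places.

22.09%

β_L = β_U × [1 + (1 − t)(D/E)] = 1.024 × [1 + (1 − 0.29) × 2.33]
    = 1.024 × [1 + 0.71 × 2.33] = 1.024 × 2.6543 = 2.7180
MRP = 10.32% − 3.47% = 6.85%
E(R) = R_f + β_L × MRP = 3.47% + 2.7180 × 6.85% = 22.09%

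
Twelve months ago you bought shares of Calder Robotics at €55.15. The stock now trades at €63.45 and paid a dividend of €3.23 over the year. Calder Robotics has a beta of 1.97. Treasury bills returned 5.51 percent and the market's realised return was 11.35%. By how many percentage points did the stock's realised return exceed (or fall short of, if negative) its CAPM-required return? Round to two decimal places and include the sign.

Realised HPR = (P1 + D1 − P0) / P0 = (63.45 + 3.23 − 55.15) / 55.15 = 11.53 / 55.15 = 20.9066%
MRP = 11.35% − 5.51% = 5.84%
CAPM required = R_f + β·MRP = 5.51% + 1.97 × 5.84% = 17.0148%
α = realised − required = 20.9066% − 17.0148% = +3.89%

+3.89%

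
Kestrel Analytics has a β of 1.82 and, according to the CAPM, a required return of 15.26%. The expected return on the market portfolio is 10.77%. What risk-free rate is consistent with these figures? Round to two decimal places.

E(R) = R_f + β(E(R_m) − R_f) = R_f(1 − β) + β·E(R_m)
15.26% = R_f × (1 − 1.82) + 1.82 × 10.77%
15.26% = R_f × -0.82 + 19.6014%
R_f = (15.26% − 19.6014%) / -0.82 = 5.29%

5.29%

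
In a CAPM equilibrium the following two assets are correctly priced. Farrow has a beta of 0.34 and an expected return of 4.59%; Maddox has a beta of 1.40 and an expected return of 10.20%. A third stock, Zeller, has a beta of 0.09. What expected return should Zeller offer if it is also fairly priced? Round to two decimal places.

3.27%

MRP (SML slope) = (10.20% − 4.59%) / (1.40 − 0.34) = 5.61% / 1.06 = 5.2925%
R_f (intercept) = 4.59% − 0.34 × 5.2925% = 2.7906%
E(R_Zeller) = R_f + β × MRP = 2.7906% + 0.09 × 5.2925% = 3.27%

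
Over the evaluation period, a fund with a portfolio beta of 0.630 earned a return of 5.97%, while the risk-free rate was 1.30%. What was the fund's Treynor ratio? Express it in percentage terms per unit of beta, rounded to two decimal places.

Treynor = (R_P − R_f) / β_P = (5.97% − 1.30%) / 0.6300 = 4.67% / 0.6300 = 7.41%

7.41%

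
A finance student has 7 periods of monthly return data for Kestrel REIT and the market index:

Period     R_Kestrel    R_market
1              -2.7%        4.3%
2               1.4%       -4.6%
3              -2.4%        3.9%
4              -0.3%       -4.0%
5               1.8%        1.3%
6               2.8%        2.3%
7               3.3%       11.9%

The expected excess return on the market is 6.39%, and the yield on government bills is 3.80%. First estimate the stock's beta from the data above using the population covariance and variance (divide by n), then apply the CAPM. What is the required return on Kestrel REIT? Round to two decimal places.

4.26%

Mean R_i = (-2.7 + 1.4 − 2.4 − 0.3 + 1.8 + 2.8 + 3.3) / 7 = 0.5571%
Mean R_m = (4.3 − 4.6 + 3.9 − 4.0 + 1.3 + 2.3 + 11.9) / 7 = 2.1571%
Σ(R_i − R̄_i)(R_m − R̄_m) = 13.4271  ⇒  Cov = 13.4271 / 7 = 1.9182
Σ(R_m − R̄_m)² = 186.8771  ⇒  Var(R_m) = 186.8771 / 7 = 26.6967
β = Cov / Var(R_m) = 1.9182 / 26.6967 = 0.0719
E(R) = R_f + β × MRP = 3.80% + 0.0719 × 6.39% = 4.26%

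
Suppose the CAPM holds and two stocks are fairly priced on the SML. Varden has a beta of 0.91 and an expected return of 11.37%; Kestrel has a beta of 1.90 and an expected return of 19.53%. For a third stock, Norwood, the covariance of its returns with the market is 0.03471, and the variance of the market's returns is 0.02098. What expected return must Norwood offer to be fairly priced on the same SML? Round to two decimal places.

MRP = (19.53% − 11.37%) / (1.90 − 0.91) = 8.2424%
R_f = 11.37% − 0.91 × 8.2424% = 3.8694%
β_Norwood = Cov / Var(R_m) = 0.03471 / 0.02098 = 1.6544
E(R_Norwood) = R_f + β × MRP = 3.8694% + 1.6544 × 8.2424% = 17.51%

17.51%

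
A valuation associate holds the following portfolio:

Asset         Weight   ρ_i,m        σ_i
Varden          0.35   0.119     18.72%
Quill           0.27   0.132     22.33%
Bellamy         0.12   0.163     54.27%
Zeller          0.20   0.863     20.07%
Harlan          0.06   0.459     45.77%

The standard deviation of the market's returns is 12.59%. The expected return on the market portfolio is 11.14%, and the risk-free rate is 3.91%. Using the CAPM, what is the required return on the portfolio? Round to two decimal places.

β_Varden = 0.119 × 18.72% / 12.59% = 0.1769
β_Quill = 0.132 × 22.33% / 12.59% = 0.2341
β_Bellamy = 0.163 × 54.27% / 12.59% = 0.7026
β_Zeller = 0.863 × 20.07% / 12.59% = 1.3757
β_Harlan = 0.459 × 45.77% / 12.59% = 1.6687
β_P = Σ w_i β_i = 0.35×0.1769 + 0.27×0.2341 + 0.12×0.7026 + 0.20×1.3757 + 0.06×1.6687 = 0.5847
MRP = 11.14% − 3.91% = 7.23%
E(R_P) = R_f + β_P × MRP = 3.91% + 0.5847 × 7.23% = 8.14%

8.14%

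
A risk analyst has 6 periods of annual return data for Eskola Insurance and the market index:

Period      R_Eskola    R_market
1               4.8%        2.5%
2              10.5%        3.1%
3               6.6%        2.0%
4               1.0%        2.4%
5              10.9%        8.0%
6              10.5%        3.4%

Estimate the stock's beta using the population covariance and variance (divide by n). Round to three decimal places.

Mean R_i = (4.8 + 10.5 + 6.6 + 1.0 + 10.9 + 10.5) / 6 = 7.3833%
Mean R_m = (2.5 + 3.1 + 2.0 + 2.4 + 8.0 + 3.4) / 6 = 3.5667%
Σ(R_i − R̄_i)(R_m − R̄_m) = 25.0467  ⇒  Cov = 25.0467 / 6 = 4.1745
Σ(R_m − R̄_m)² = 24.8533  ⇒  Var(R_m) = 24.8533 / 6 = 4.1422
β = Cov / Var(R_m) = 4.1745 / 4.1422 = 1.0078

1.008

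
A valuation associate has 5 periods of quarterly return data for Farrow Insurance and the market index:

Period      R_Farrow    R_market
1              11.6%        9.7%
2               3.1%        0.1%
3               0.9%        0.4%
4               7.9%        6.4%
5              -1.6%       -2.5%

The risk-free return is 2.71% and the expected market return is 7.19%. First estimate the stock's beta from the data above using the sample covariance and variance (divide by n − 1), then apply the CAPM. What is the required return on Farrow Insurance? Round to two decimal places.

Mean R_i = (11.6 + 3.1 + 0.9 + 7.9 − 1.6) / 5 = 4.3800%
Mean R_m = (9.7 + 0.1 + 0.4 + 6.4 − 2.5) / 5 = 2.8200%
Σ(R_i − R̄_i)(R_m − R̄_m) = 105.9920  ⇒  Cov = 105.9920 / 4 = 26.4980
Σ(R_m − R̄_m)² = 101.7080  ⇒  Var(R_m) = 101.7080 / 4 = 25.4270
β = Cov / Var(R_m) = 26.4980 / 25.4270 = 1.0421
MRP = 7.19% − 2.71% = 4.48%
E(R) = R_f + β × MRP = 2.71% + 1.0421 × 4.48% = 7.38%

7.38%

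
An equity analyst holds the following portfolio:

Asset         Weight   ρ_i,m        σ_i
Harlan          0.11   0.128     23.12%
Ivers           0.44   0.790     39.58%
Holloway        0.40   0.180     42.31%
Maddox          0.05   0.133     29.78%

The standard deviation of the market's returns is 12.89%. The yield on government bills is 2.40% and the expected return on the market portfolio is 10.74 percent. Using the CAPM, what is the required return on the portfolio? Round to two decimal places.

β_Harlan = 0.128 × 23.12% / 12.89% = 0.2296
β_Ivers = 0.790 × 39.58% / 12.89% = 2.4258
β_Holloway = 0.180 × 42.31% / 12.89% = 0.5908
β_Maddox = 0.133 × 29.78% / 12.89% = 0.3073
β_P = Σ w_i β_i = 0.11×0.2296 + 0.44×2.4258 + 0.40×0.5908 + 0.05×0.3073 = 1.3443
MRP = 10.74% − 2.40% = 8.34%
E(R_P) = R_f + β_P × MRP = 2.40% + 1.3443 × 8.34% = 13.61%

13.61%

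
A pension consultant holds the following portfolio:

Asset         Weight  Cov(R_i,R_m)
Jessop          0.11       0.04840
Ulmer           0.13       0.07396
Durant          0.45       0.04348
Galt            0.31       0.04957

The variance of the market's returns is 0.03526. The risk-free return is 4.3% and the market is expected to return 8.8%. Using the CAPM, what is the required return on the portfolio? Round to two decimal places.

β_Jessop = 0.04840 / 0.03526 = 1.3727
β_Ulmer = 0.07396 / 0.03526 = 2.0976
β_Durant = 0.04348 / 0.03526 = 1.2331
β_Galt = 0.04957 / 0.03526 = 1.4058
β_P = Σ w_i β_i = 0.11×1.3727 + 0.13×2.0976 + 0.45×1.2331 + 0.31×1.4058 = 1.4144
MRP = 8.8% − 4.3% = 4.50%
E(R_P) = R_f + β_P × MRP = 4.3% + 1.4144 × 4.5% = 10.66%

10.66%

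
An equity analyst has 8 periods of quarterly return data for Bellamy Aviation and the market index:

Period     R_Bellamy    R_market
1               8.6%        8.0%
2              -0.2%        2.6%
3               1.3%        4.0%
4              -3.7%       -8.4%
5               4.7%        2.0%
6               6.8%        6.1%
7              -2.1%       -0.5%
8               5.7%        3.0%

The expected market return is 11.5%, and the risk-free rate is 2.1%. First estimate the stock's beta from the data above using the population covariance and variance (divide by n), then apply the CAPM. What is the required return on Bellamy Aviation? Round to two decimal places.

Mean R_i = (8.6 − 0.2 + 1.3 − 3.7 + 4.7 + 6.8 − 2.1 + 5.7) / 8 = 2.6375%
Mean R_m = (8.0 + 2.6 + 4.0 − 8.4 + 2.0 + 6.1 − 0.5 + 3.0) / 8 = 2.1000%
Σ(R_i − R̄_i)(R_m − R̄_m) = 129.2800  ⇒  Cov = 129.2800 / 8 = 16.1600
Σ(R_m − R̄_m)² = 172.5000  ⇒  Var(R_m) = 172.5000 / 8 = 21.5625
β = Cov / Var(R_m) = 16.1600 / 21.5625 = 0.7494
MRP = 11.5% − 2.1% = 9.40%
E(R) = R_f + β × MRP = 2.1% + 0.7494 × 9.4% = 9.14%

9.14%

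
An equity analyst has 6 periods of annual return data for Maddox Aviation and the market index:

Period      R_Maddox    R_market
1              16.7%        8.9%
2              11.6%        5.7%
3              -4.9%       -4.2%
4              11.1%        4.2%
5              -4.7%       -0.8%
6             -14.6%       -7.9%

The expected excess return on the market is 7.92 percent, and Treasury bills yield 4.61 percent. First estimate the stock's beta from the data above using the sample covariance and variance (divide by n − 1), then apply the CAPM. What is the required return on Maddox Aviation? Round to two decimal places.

Mean R_i = (16.7 + 11.6 − 4.9 + 11.1 − 4.7 − 14.6) / 6 = 2.5333%
Mean R_m = (8.9 + 5.7 − 4.2 + 4.2 − 0.8 − 7.9) / 6 = 0.9833%
Σ(R_i − R̄_i)(R_m − R̄_m) = 386.1033  ⇒  Cov = 386.1033 / 5 = 77.2207
Σ(R_m − R̄_m)² = 204.2283  ⇒  Var(R_m) = 204.2283 / 5 = 40.8457
β = Cov / Var(R_m) = 77.2207 / 40.8457 = 1.8905
E(R) = R_f + β × MRP = 4.61% + 1.8905 × 7.92% = 19.58%

19.58%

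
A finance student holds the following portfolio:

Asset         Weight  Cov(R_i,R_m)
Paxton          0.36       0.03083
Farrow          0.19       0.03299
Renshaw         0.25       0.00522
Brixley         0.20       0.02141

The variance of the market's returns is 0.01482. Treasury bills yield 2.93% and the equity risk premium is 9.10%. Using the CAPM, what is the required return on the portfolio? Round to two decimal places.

β_Paxton = 0.03083 / 0.01482 = 2.0803
β_Farrow = 0.03299 / 0.01482 = 2.2260
β_Renshaw = 0.00522 / 0.01482 = 0.3522
β_Brixley = 0.02141 / 0.01482 = 1.4447
β_P = Σ w_i β_i = 0.36×2.0803 + 0.19×2.2260 + 0.25×0.3522 + 0.20×1.4447 = 1.5488
E(R_P) = R_f + β_P × MRP = 2.93% + 1.5488 × 9.10% = 17.02%

17.02%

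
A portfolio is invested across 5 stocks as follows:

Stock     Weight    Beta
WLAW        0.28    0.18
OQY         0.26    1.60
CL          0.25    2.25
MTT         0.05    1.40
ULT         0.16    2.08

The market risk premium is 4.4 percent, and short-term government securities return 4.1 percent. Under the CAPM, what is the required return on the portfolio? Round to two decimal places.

10.40%

β_P = Σ w_i β_i = 0.28×0.18 + 0.26×1.60 + 0.25×2.25 + 0.05×1.40 + 0.16×2.08 = 1.4317
E(R_P) = R_f + β_P × MRP = 4.1% + 1.4317 × 4.4% = 10.40%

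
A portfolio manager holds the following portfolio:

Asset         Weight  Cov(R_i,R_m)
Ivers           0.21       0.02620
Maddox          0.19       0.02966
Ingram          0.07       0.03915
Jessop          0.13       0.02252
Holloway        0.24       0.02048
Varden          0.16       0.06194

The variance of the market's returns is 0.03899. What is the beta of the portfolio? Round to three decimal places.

β_Ivers = 0.02620 / 0.03899 = 0.6720
β_Maddox = 0.02966 / 0.03899 = 0.7607
β_Ingram = 0.03915 / 0.03899 = 1.0041
β_Jessop = 0.02252 / 0.03899 = 0.5776
β_Holloway = 0.02048 / 0.03899 = 0.5253
β_Varden = 0.06194 / 0.03899 = 1.5886
β_P = Σ w_i β_i = 0.21×0.6720 + 0.19×0.7607 + 0.07×1.0041 + 0.13×0.5776 + 0.24×0.5253 + 0.16×1.5886 = 0.8113

0.811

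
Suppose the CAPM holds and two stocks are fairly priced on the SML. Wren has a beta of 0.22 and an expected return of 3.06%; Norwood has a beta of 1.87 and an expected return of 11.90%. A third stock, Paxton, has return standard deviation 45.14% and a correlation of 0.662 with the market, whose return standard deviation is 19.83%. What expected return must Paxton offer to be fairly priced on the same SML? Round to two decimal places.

9.95%

MRP = (11.90% − 3.06%) / (1.87 − 0.22) = 5.3576%
R_f = 3.06% − 0.22 × 5.3576% = 1.8813%
β_Paxton = ρ·σ_i/σ_m = 0.662 × 45.14 / 19.83 = 1.5069
E(R_Paxton) = R_f + β × MRP = 1.8813% + 1.5069 × 5.3576% = 9.95%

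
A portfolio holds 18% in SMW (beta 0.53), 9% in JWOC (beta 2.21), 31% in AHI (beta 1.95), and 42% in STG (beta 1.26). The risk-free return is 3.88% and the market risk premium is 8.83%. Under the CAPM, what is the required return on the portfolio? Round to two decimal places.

16.49%

β_P = Σ w_i β_i = 0.18×0.53 + 0.09×2.21 + 0.31×1.95 + 0.42×1.26 = 1.4280
E(R_P) = R_f + β_P × MRP = 3.88% + 1.4280 × 8.83% = 16.49%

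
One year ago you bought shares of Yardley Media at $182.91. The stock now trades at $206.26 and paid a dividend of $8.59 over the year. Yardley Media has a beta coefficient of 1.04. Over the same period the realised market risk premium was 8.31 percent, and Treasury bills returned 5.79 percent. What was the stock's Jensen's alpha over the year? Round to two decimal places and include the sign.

+3.03%

Realised HPR = (P1 + D1 − P0) / P0 = (206.26 + 8.59 − 182.91) / 182.91 = 31.94 / 182.91 = 17.4621%
CAPM required = R_f + β·MRP = 5.79% + 1.04 × 8.31% = 14.4324%
α = realised − required = 17.4621% − 14.4324% = +3.03%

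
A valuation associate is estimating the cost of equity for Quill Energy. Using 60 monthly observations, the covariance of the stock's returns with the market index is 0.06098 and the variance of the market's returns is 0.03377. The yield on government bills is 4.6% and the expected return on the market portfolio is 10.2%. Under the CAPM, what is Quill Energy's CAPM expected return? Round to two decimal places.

14.71%

β = Cov(R_i, R_m) / Var(R_m) = 0.06098 / 0.03377 = 1.8057
MRP = 10.2% − 4.6% = 5.60%
E(R) = R_f + β × MRP = 4.6% + 1.8057 × 5.6% = 14.71%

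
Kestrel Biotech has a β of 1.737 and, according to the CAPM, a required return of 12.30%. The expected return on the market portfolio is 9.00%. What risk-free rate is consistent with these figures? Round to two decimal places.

E(R) = R_f + β(E(R_m) − R_f) = R_f(1 − β) + β·E(R_m)
12.30% = R_f × (1 − 1.737) + 1.737 × 9.00%
12.30% = R_f × -0.737 + 15.63300%
R_f = (12.30% − 15.63300%) / -0.737 = 4.52%

4.52%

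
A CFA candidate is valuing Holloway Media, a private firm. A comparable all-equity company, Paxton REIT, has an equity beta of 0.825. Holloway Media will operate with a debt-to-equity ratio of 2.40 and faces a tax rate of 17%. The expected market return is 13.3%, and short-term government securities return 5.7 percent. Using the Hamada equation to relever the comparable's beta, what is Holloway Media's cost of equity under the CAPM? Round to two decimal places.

β_L = β_U × [1 + (1 − t)(D/E)] = 0.825 × [1 + (1 − 0.17) × 2.40]
    = 0.825 × [1 + 0.83 × 2.40] = 0.825 × 2.9920 = 2.4684
MRP = 13.3% − 5.7% = 7.60%
E(R) = R_f + β_L × MRP = 5.7% + 2.4684 × 7.6% = 24.46%

24.46%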